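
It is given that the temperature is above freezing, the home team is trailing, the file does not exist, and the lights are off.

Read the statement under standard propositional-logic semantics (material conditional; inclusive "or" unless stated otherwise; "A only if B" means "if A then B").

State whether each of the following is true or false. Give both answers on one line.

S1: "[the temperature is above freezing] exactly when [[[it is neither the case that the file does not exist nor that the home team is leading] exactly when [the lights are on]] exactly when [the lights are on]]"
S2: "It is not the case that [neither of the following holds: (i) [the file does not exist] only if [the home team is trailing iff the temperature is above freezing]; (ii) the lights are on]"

S1 false / S2 true

Let N = "the temperature is below freezing" (False), M = "the file exists" (False), K = "the home team is leading" (False), R = "the lights are on" (False).

S1: Parsed as not N iff (((not M nor K) iff R) iff R)

not N = not False = True
not M = not False = True
not M nor K = True nor False = False
(not M nor K) iff R = False iff False = True
((not M nor K) iff R) iff R = True iff False = False
not N iff (((not M nor K) iff R) iff R) = True iff False = False
Hence S1 is false.

S2: Parsed as not ((not M -> (not K iff not N)) nor R)

not M = not False = True
not K = not False = True
not N = not False = True
not K iff not N = True iff True = True
not M -> (not K iff not N) = True -> True = True
(not M -> (not K iff not N)) nor R = True nor False = False
not ((not M -> (not K iff not N)) nor R) = not False = True
Thus S2 is true.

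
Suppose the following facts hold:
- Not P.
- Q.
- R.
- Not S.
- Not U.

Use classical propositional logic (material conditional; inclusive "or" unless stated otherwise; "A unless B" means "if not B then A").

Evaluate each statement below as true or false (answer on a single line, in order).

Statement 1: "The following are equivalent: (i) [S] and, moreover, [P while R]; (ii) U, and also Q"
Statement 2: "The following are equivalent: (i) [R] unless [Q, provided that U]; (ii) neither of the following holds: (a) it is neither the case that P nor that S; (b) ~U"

Statement 1: In symbols: (S and (P and R)) iff (U and Q)

P and R = False and True = False
S and (P and R) = False and False = False
U and Q = False and True = False
(S and (P and R)) iff (U and Q) = False iff False = True
So Statement 1 is true.

Statement 2: This is (R or (U -> Q)) iff ((P nor S) nor not U).

U -> Q = False -> True = True
R or (U -> Q) = True or True = True
P nor S = False nor False = True
not U = not False = True
(P nor S) nor not U = True nor True = False
(R or (U -> Q)) iff ((P nor S) nor not U) = True iff False = False
Thus Statement 2 is false.

Statement 1 T, Statement 2 F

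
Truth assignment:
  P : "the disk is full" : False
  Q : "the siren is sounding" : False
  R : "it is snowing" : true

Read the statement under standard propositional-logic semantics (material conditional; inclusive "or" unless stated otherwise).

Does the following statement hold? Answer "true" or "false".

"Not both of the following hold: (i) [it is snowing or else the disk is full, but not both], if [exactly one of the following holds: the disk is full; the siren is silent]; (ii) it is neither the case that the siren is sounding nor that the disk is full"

False

Formalization: ((P xor ~Q) -> (R xor P)) nand (Q nor P)

~Q = ~F = T
P xor ~Q = F xor T = T
R xor P = T xor F = T
(P xor ~Q) -> (R xor P) = T -> T = T
Q nor P = F nor F = T
((P xor ~Q) -> (R xor P)) nand (Q nor P) = T nand T = F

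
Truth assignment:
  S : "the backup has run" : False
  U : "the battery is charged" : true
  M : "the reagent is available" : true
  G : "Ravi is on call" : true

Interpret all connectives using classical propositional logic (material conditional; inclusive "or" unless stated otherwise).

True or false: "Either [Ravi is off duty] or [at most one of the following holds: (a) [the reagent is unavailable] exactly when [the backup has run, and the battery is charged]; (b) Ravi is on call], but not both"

In symbols: not G xor ((not M iff (S and U)) nand G)

not G = not True = False
not M = not True = False
S and U = False and True = False
not M iff (S and U) = False iff False = True
(not M iff (S and U)) nand G = True nand True = False
not G xor ((not M iff (S and U)) nand G) = False xor False = False

False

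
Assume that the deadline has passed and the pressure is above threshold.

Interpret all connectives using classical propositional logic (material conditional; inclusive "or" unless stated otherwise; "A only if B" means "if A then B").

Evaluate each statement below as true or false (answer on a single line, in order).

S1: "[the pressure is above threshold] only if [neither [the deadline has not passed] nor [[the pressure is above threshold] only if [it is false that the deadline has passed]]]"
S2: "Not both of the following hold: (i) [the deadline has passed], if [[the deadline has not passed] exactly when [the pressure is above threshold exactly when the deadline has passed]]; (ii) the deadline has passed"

S1 T, S2 F

Let R = "the pressure is above threshold" (T), M = "the deadline has passed" (T).

S1: Parsed as R -> (~M nor (R -> ~M))

~M = ~T = F
~M = ~T = F
R -> ~M = T -> F = F
~M nor (R -> ~M) = F nor F = T
R -> (~M nor (R -> ~M)) = T -> T = T
So S1 is true.

S2: Parsed as ((~M <-> (R <-> M)) -> M) nand M

~M = ~T = F
R <-> M = T <-> T = T
~M <-> (R <-> M) = F <-> T = F
(~M <-> (R <-> M)) -> M = F -> T = T
((~M <-> (R <-> M)) -> M) nand M = T nand T = F
So S2 is false.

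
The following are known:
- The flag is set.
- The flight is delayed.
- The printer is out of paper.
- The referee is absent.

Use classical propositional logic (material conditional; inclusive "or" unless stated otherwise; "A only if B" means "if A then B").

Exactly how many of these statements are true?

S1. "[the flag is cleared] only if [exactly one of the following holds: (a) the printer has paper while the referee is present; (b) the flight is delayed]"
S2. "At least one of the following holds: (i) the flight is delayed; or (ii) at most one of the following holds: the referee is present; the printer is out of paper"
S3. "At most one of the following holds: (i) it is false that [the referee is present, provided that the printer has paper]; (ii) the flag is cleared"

3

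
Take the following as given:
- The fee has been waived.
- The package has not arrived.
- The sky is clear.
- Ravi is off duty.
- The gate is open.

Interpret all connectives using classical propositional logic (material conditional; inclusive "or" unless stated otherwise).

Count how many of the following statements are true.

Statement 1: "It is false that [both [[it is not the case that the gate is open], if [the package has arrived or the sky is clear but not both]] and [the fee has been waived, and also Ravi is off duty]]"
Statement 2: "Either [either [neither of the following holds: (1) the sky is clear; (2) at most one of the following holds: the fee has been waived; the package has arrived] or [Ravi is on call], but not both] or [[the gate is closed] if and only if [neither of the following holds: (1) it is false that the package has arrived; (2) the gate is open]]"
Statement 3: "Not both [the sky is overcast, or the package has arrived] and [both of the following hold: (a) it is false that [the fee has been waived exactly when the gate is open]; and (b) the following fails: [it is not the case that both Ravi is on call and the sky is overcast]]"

Let Q = "the package has arrived" (False), R = "the sky is overcast" (False), U = "the gate is open" (True), P = "the fee has been waived" (True), S = "Ravi is on call" (False).

Statement 1: This is not (((Q xor not R) -> not U) and (P and not S)).

not R = not False = True
Q xor not R = False xor True = True
not U = not True = False
(Q xor not R) -> not U = True -> False = False
not S = not False = True
P and not S = True and True = True
((Q xor not R) -> not U) and (P and not S) = False and True = False
not (((Q xor not R) -> not U) and (P and not S)) = not False = True
Thus Statement 1 is true.

Statement 2: Formalization: ((not R nor (P nand Q)) xor S) or (not U iff (not Q nor U))

not R = not False = True
P nand Q = True nand False = True
not R nor (P nand Q) = True nor True = False
(not R nor (P nand Q)) xor S = False xor False = False
not U = not True = False
not Q = not False = True
not Q nor U = True nor True = False
not U iff (not Q nor U) = False iff False = True
((not R nor (P nand Q)) xor S) or (not U iff (not Q nor U)) = False or True = True
So Statement 2 is true.

Statement 3: In symbols: (R or Q) nand (not (P iff U) and not (S nand R))

R or Q = False or False = False
P iff U = True iff True = True
not (P iff U) = not True = False
S nand R = False nand False = True
not (S nand R) = not True = False
not (P iff U) and not (S nand R) = False and False = False
(R or Q) nand (not (P iff U) and not (S nand R)) = False nand False = True
Thus Statement 3 is true.

3 of the 3 statements are true.

3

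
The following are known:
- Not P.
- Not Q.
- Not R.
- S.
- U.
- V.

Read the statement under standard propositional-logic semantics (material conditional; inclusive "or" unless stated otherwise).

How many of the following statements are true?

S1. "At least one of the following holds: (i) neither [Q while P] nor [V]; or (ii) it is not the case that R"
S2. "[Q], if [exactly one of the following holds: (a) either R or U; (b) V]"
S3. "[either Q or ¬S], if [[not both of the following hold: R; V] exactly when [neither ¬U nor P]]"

2

S1: This is ((Q and P) nor V) or not R.

Q and P = False and False = False
(Q and P) nor V = False nor True = False
not R = not False = True
((Q and P) nor V) or not R = False or True = True
Hence S1 is true.

S2: Parsed as ((R or U) xor V) -> Q

R or U = False or True = True
(R or U) xor V = True xor True = False
((R or U) xor V) -> Q = False -> False = True
So S2 is true.

S3: This is ((R nand V) iff (not U nor P)) -> (Q or not S).

R nand V = False nand True = True
not U = not True = False
not U nor P = False nor False = True
(R nand V) iff (not U nor P) = True iff True = True
not S = not True = False
Q or not S = False or False = False
((R nand V) iff (not U nor P)) -> (Q or not S) = True -> False = False
Hence S3 is false.

2 of the 3 statements are true (S1, S2).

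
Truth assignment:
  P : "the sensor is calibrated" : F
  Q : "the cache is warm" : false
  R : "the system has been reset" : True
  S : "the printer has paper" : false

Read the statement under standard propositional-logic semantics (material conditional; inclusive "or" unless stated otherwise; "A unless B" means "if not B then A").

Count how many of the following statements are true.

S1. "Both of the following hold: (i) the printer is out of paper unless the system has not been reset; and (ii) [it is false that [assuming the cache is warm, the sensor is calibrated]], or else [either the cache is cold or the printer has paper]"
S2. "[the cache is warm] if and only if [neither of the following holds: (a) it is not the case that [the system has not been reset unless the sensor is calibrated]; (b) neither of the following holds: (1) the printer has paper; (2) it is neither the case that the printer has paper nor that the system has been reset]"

S1: This is (¬S ∨ ¬R) ∧ (¬(Q → P) ∨ (¬Q ∨ S)).

¬S = ¬F = T
¬R = ¬T = F
¬S ∨ ¬R = T ∨ F = T
Q → P = F → F = T
¬(Q → P) = ¬T = F
¬Q = ¬F = T
¬Q ∨ S = T ∨ F = T
¬(Q → P) ∨ (¬Q ∨ S) = F ∨ T = T
(¬S ∨ ¬R) ∧ (¬(Q → P) ∨ (¬Q ∨ S)) = T ∧ T = T
Thus S1 is true.

S2: Parsed as Q ↔ (¬(¬R ∨ P) ↓ (S ↓ (S ↓ R)))

¬R = ¬T = F
¬R ∨ P = F ∨ F = F
¬(¬R ∨ P) = ¬F = T
S ↓ R = F ↓ T = F
S ↓ (S ↓ R) = F ↓ F = T
¬(¬R ∨ P) ↓ (S ↓ (S ↓ R)) = T ↓ T = F
Q ↔ (¬(¬R ∨ P) ↓ (S ↓ (S ↓ R))) = F ↔ F = T
Thus S2 is true.

2 of the 2 statements are true.

2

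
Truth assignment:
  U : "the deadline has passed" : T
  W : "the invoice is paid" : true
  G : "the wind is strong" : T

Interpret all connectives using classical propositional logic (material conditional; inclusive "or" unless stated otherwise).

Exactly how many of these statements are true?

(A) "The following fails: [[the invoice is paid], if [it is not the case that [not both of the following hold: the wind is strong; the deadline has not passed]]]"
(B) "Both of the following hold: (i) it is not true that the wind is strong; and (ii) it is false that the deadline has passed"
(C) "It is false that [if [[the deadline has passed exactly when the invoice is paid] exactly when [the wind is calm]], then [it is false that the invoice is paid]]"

0

(A): This is not (not (G nand not U) -> W).

not U = not True = False
G nand not U = True nand False = True
not (G nand not U) = not True = False
not (G nand not U) -> W = False -> True = True
not (not (G nand not U) -> W) = not True = False
So (A) is false.

(B): Parsed as not G and not U

not G = not True = False
not U = not True = False
not G and not U = False and False = False
Thus (B) is false.

(C): Parsed as not (((U iff W) iff not G) -> not W)

U iff W = True iff True = True
not G = not True = False
(U iff W) iff not G = True iff False = False
not W = not True = False
((U iff W) iff not G) -> not W = False -> False = True
not (((U iff W) iff not G) -> not W) = not True = False
So (C) is false.

Count: 0.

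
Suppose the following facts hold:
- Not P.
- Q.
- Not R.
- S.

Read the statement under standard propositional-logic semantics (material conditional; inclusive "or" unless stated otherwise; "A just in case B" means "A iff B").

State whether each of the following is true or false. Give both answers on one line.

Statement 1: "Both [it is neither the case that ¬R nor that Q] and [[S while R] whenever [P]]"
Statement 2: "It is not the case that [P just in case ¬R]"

Statement 1 False; Statement 2 True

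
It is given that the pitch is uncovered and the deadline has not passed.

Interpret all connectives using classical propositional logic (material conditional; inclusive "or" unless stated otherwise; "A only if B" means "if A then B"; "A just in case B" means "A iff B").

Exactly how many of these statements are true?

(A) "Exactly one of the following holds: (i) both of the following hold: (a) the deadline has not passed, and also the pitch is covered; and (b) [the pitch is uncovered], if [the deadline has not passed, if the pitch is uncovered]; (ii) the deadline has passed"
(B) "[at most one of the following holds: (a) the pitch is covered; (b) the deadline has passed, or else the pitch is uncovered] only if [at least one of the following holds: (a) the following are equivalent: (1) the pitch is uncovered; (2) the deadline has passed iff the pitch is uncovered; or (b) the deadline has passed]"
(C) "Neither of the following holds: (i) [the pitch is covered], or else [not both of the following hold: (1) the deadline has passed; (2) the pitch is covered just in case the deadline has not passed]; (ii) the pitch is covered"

0

Let Q = "the deadline has passed" (False), P = "the pitch is covered" (False).

(A): This is ((not Q and P) and ((not P -> not Q) -> not P)) xor Q.

not Q = not False = True
not Q and P = True and False = False
not P = not False = True
not Q = not False = True
not P -> not Q = True -> True = True
not P = not False = True
(not P -> not Q) -> not P = True -> True = True
(not Q and P) and ((not P -> not Q) -> not P) = False and True = False
((not Q and P) and ((not P -> not Q) -> not P)) xor Q = False xor False = False
Thus (A) is false.

(B): In symbols: (P nand (Q or not P)) -> ((not P iff (Q iff not P)) or Q)

not P = not False = True
Q or not P = False or True = True
P nand (Q or not P) = False nand True = True
not P = not False = True
not P = not False = True
Q iff not P = False iff True = False
not P iff (Q iff not P) = True iff False = False
(not P iff (Q iff not P)) or Q = False or False = False
(P nand (Q or not P)) -> ((not P iff (Q iff not P)) or Q) = True -> False = False
Thus (B) is false.

(C): Formalization: (P or (Q nand (P iff not Q))) nor P

not Q = not False = True
P iff not Q = False iff True = False
Q nand (P iff not Q) = False nand False = True
P or (Q nand (P iff not Q)) = False or True = True
(P or (Q nand (P iff not Q))) nor P = True nor False = False
Thus (C) is false.

Count: 0.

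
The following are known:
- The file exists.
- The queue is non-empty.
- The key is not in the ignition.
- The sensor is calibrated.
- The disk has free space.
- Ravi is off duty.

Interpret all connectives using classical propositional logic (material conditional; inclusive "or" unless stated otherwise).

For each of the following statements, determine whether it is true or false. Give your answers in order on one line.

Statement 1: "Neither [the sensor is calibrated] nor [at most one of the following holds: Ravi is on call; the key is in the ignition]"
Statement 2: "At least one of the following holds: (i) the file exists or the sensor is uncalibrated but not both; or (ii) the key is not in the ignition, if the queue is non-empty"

Statement 1 false / Statement 2 true

Let S = "the sensor is calibrated" (T), V = "Ravi is on call" (F), R = "the key is in the ignition" (F), P = "the file exists" (T), Q = "the queue is empty" (F).

Statement 1: This is S nor (V nand R).

V nand R = F nand F = T
S nor (V nand R) = T nor T = F
Thus Statement 1 is false.

Statement 2: In symbols: (P xor ~S) | (~Q -> ~R)

~S = ~T = F
P xor ~S = T xor F = T
~Q = ~F = T
~R = ~F = T
~Q -> ~R = T -> T = T
(P xor ~S) | (~Q -> ~R) = T | T = T
Hence Statement 2 is true.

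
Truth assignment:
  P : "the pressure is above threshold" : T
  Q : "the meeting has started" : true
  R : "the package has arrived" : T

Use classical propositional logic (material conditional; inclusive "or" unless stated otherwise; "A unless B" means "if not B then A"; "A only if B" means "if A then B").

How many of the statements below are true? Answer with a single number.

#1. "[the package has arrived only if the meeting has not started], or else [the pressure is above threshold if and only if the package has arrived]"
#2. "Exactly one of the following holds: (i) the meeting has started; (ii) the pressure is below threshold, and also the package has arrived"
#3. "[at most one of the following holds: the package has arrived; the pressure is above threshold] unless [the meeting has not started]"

#1: Parsed as (R -> not Q) or (P iff R)

not Q = not True = False
R -> not Q = True -> False = False
P iff R = True iff True = True
(R -> not Q) or (P iff R) = False or True = True
Hence #1 is true.

#2: Parsed as Q xor (not P and R)

not P = not True = False
not P and R = False and True = False
Q xor (not P and R) = True xor False = True
Thus #2 is true.

#3: This is (R nand P) or not Q.

R nand P = True nand True = False
not Q = not True = False
(R nand P) or not Q = False or False = False
Hence #3 is false.

True statements: 2 (#1, #2).

2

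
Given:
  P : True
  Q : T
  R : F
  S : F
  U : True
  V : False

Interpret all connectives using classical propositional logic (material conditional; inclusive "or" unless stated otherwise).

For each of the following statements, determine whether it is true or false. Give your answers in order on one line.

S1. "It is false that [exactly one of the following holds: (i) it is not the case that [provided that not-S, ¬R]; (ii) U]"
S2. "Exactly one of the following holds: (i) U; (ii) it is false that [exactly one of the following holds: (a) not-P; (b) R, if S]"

S1: This is ¬(¬(¬S → ¬R) ⊕ U).

¬S = ¬F = T
¬R = ¬F = T
¬S → ¬R = T → T = T
¬(¬S → ¬R) = ¬T = F
¬(¬S → ¬R) ⊕ U = F ⊕ T = T
¬(¬(¬S → ¬R) ⊕ U) = ¬T = F
Thus S1 is false.

S2: This is U ⊕ ¬(¬P ⊕ (S → R)).

¬P = ¬T = F
S → R = F → F = T
¬P ⊕ (S → R) = F ⊕ T = T
¬(¬P ⊕ (S → R)) = ¬T = F
U ⊕ ¬(¬P ⊕ (S → R)) = T ⊕ F = T
So S2 is true.

S1 false / S2 true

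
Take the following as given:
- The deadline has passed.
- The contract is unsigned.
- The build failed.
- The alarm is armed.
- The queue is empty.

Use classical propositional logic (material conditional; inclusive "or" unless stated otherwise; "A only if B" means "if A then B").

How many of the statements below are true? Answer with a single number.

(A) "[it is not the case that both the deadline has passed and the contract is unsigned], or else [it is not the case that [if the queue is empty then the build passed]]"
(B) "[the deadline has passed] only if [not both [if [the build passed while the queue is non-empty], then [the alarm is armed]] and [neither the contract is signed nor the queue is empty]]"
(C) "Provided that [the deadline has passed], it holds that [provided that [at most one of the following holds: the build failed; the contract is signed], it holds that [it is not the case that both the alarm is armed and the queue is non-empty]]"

3

Let P = "the deadline has passed" (T), K = "the contract is signed" (F), D = "the queue is empty" (T), S = "the build passed" (F), R = "the alarm is armed" (T).

(A): This is (P nand ~K) | ~(D -> S).

~K = ~F = T
P nand ~K = T nand T = F
D -> S = T -> F = F
~(D -> S) = ~F = T
(P nand ~K) | ~(D -> S) = F | T = T
Hence (A) is true.

(B): In symbols: P -> (((S & ~D) -> R) nand (K nor D))

~D = ~T = F
S & ~D = F & F = F
(S & ~D) -> R = F -> T = T
K nor D = F nor T = F
((S & ~D) -> R) nand (K nor D) = T nand F = T
P -> (((S & ~D) -> R) nand (K nor D)) = T -> T = T
Hence (B) is true.

(C): Parsed as P -> ((~S nand K) -> (R nand ~D))

~S = ~F = T
~S nand K = T nand F = T
~D = ~T = F
R nand ~D = T nand F = T
(~S nand K) -> (R nand ~D) = T -> T = T
P -> ((~S nand K) -> (R nand ~D)) = T -> T = T
So (C) is true.

3 of the 3 statements are true.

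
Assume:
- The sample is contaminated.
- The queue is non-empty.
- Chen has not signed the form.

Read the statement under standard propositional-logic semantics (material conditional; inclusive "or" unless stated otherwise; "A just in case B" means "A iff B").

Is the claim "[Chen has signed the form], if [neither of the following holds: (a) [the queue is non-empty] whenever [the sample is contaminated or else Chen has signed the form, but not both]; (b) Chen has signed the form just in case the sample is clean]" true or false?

Let P = "the sample is contaminated" (T), R = "Chen has signed the form" (F), Q = "the queue is empty" (F).
Formalization: (((P xor R) -> ~Q) nor (R <-> ~P)) -> R

P xor R = T xor F = T
~Q = ~F = T
(P xor R) -> ~Q = T -> T = T
~P = ~T = F
R <-> ~P = F <-> F = T
((P xor R) -> ~Q) nor (R <-> ~P) = T nor T = F
(((P xor R) -> ~Q) nor (R <-> ~P)) -> R = F -> F = T

true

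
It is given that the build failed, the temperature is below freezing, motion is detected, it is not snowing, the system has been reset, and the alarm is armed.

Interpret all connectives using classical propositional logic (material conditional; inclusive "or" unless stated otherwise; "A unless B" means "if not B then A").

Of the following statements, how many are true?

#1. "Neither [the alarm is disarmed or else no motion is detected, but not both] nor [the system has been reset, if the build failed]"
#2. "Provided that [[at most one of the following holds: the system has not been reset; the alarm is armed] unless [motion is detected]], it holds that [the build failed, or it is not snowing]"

Let V = "the alarm is armed" (True), R = "motion is detected" (True), P = "the build passed" (False), U = "the system has been reset" (True), S = "it is snowing" (False).

#1: Formalization: (not V xor not R) nor (not P -> U)

not V = not True = False
not R = not True = False
not V xor not R = False xor False = False
not P = not False = True
not P -> U = True -> True = True
(not V xor not R) nor (not P -> U) = False nor True = False
So #1 is false.

#2: In symbols: ((not U nand V) or R) -> (not P or not S)

not U = not True = False
not U nand V = False nand True = True
(not U nand V) or R = True or True = True
not P = not False = True
not S = not False = True
not P or not S = True or True = True
((not U nand V) or R) -> (not P or not S) = True -> True = True
So #2 is true.

Count: 1.

1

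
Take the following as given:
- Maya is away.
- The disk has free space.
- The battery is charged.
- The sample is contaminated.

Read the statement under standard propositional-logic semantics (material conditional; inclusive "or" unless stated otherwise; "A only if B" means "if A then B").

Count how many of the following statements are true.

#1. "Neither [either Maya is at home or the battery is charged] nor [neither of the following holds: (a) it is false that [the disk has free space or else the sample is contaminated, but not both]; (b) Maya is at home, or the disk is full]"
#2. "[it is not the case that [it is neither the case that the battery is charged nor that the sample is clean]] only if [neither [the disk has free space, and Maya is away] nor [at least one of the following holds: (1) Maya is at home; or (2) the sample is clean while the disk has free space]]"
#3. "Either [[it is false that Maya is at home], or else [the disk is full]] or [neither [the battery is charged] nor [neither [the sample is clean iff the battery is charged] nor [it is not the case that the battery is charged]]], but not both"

1

Let P = "Maya is at home" (F), R = "the battery is charged" (T), Q = "the disk is full" (F), S = "the sample is contaminated" (T).

#1: This is (P | R) nor (~(~Q xor S) nor (P | Q)).

P | R = F | T = T
~Q = ~F = T
~Q xor S = T xor T = F
~(~Q xor S) = ~F = T
P | Q = F | F = F
~(~Q xor S) nor (P | Q) = T nor F = F
(P | R) nor (~(~Q xor S) nor (P | Q)) = T nor F = F
So #1 is false.

#2: In symbols: ~(R nor ~S) -> ((~Q & ~P) nor (P | (~S & ~Q)))

~S = ~T = F
R nor ~S = T nor F = F
~(R nor ~S) = ~F = T
~Q = ~F = T
~P = ~F = T
~Q & ~P = T & T = T
~S = ~T = F
~Q = ~F = T
~S & ~Q = F & T = F
P | (~S & ~Q) = F | F = F
(~Q & ~P) nor (P | (~S & ~Q)) = T nor F = F
~(R nor ~S) -> ((~Q & ~P) nor (P | (~S & ~Q))) = T -> F = F
Thus #2 is false.

#3: Parsed as (~P | Q) xor (R nor ((~S <-> R) nor ~R))

~P = ~F = T
~P | Q = T | F = T
~S = ~T = F
~S <-> R = F <-> T = F
~R = ~T = F
(~S <-> R) nor ~R = F nor F = T
R nor ((~S <-> R) nor ~R) = T nor T = F
(~P | Q) xor (R nor ((~S <-> R) nor ~R)) = T xor F = T
Hence #3 is true.

Count: 1.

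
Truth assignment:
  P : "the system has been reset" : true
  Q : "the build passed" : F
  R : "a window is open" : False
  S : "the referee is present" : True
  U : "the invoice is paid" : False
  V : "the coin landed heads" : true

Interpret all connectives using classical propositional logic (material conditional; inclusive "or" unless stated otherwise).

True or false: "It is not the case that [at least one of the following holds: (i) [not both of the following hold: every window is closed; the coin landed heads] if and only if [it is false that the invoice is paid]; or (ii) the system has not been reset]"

Parsed as ¬(((¬R ↑ V) ↔ ¬U) ∨ ¬P)

¬R = ¬F = T
¬R ↑ V = T ↑ T = F
¬U = ¬F = T
(¬R ↑ V) ↔ ¬U = F ↔ T = F
¬P = ¬T = F
((¬R ↑ V) ↔ ¬U) ∨ ¬P = F ∨ F = F
¬(((¬R ↑ V) ↔ ¬U) ∨ ¬P) = ¬F = T

The statement is true.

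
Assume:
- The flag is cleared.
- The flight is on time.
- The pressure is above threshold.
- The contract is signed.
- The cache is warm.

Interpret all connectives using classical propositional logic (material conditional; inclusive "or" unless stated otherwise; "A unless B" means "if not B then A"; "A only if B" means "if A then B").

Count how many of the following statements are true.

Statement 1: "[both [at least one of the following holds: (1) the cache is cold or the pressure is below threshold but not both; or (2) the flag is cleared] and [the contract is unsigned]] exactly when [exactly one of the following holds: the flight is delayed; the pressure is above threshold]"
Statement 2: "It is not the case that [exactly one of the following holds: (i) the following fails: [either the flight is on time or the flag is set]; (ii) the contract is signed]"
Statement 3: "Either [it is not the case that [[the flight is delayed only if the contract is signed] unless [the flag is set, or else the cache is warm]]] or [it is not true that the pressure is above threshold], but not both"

Let U = "the cache is warm" (True), K = "the pressure is above threshold" (True), P = "the flag is set" (False), R = "the contract is signed" (True), G = "the flight is delayed" (False).

Statement 1: Formalization: (((not U xor not K) or not P) and not R) iff (G xor K)

not U = not True = False
not K = not True = False
not U xor not K = False xor False = False
not P = not False = True
(not U xor not K) or not P = False or True = True
not R = not True = False
((not U xor not K) or not P) and not R = True and False = False
G xor K = False xor True = True
(((not U xor not K) or not P) and not R) iff (G xor K) = False iff True = False
Thus Statement 1 is false.

Statement 2: Formalization: not (not (not G or P) xor R)

not G = not False = True
not G or P = True or False = True
not (not G or P) = not True = False
not (not G or P) xor R = False xor True = True
not (not (not G or P) xor R) = not True = False
Thus Statement 2 is false.

Statement 3: Formalization: not ((G -> R) or (P or U)) xor not K

G -> R = False -> True = True
P or U = False or True = True
(G -> R) or (P or U) = True or True = True
not ((G -> R) or (P or U)) = not True = False
not K = not True = False
not ((G -> R) or (P or U)) xor not K = False xor False = False
Hence Statement 3 is false.

True statements: 0 (none).

0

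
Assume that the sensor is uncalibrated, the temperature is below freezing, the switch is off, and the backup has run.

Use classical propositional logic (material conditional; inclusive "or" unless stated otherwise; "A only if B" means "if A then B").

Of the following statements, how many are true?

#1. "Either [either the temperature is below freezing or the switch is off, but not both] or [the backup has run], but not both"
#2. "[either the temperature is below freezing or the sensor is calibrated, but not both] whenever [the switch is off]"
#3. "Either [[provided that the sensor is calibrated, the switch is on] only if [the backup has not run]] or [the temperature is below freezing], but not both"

3

Let Q = "the temperature is below freezing" (True), R = "the switch is on" (False), S = "the backup has run" (True), P = "the sensor is calibrated" (False).

#1: This is (Q xor not R) xor S.

not R = not False = True
Q xor not R = True xor True = False
(Q xor not R) xor S = False xor True = True
Hence #1 is true.

#2: This is not R -> (Q xor P).

not R = not False = True
Q xor P = True xor False = True
not R -> (Q xor P) = True -> True = True
Hence #2 is true.

#3: Parsed as ((P -> R) -> not S) xor Q

P -> R = False -> False = True
not S = not True = False
(P -> R) -> not S = True -> False = False
((P -> R) -> not S) xor Q = False xor True = True
Thus #3 is true.

3 of the 3 statements are true (#1, #2, #3).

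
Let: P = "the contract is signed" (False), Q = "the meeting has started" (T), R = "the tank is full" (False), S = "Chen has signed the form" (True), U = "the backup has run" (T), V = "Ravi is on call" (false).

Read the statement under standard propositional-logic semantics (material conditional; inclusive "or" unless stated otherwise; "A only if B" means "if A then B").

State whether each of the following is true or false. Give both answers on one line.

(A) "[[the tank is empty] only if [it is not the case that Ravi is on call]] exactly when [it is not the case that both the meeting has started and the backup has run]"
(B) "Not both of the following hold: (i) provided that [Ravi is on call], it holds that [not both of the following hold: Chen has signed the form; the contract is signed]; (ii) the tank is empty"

(A): Parsed as (¬R → ¬V) ↔ (Q ↑ U)

¬R = ¬F = T
¬V = ¬F = T
¬R → ¬V = T → T = T
Q ↑ U = T ↑ T = F
(¬R → ¬V) ↔ (Q ↑ U) = T ↔ F = F
So (A) is false.

(B): This is (V → (S ↑ P)) ↑ ¬R.

S ↑ P = T ↑ F = T
V → (S ↑ P) = F → T = T
¬R = ¬F = T
(V → (S ↑ P)) ↑ ¬R = T ↑ T = F
So (B) is false.

(A) False / (B) False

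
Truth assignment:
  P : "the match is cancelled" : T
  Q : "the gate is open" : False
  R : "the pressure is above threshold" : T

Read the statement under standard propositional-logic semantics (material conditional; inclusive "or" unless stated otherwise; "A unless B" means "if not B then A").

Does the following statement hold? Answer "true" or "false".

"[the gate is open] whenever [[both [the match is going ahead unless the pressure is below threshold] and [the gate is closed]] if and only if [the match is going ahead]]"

Formalization: (((~P | ~R) & ~Q) <-> ~P) -> Q

~P = ~T = F
~R = ~T = F
~P | ~R = F | F = F
~Q = ~F = T
(~P | ~R) & ~Q = F & T = F
~P = ~T = F
((~P | ~R) & ~Q) <-> ~P = F <-> F = T
(((~P | ~R) & ~Q) <-> ~P) -> Q = T -> F = F

The statement is false.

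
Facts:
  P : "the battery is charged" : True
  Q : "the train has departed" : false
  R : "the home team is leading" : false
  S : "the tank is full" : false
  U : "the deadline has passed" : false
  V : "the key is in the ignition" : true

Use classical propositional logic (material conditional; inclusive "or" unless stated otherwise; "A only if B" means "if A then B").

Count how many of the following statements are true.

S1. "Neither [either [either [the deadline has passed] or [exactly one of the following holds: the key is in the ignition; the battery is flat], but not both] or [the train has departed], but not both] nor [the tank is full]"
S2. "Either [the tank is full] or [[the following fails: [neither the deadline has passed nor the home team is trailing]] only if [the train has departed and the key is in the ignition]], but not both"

0

S1: Parsed as ((U xor (V xor not P)) xor Q) nor S

not P = not True = False
V xor not P = True xor False = True
U xor (V xor not P) = False xor True = True
(U xor (V xor not P)) xor Q = True xor False = True
((U xor (V xor not P)) xor Q) nor S = True nor False = False
Hence S1 is false.

S2: Formalization: S xor (not (U nor not R) -> (Q and V))

not R = not False = True
U nor not R = False nor True = False
not (U nor not R) = not False = True
Q and V = False and True = False
not (U nor not R) -> (Q and V) = True -> False = False
S xor (not (U nor not R) -> (Q and V)) = False xor False = False
So S2 is false.

0 of the 2 statements are true (none).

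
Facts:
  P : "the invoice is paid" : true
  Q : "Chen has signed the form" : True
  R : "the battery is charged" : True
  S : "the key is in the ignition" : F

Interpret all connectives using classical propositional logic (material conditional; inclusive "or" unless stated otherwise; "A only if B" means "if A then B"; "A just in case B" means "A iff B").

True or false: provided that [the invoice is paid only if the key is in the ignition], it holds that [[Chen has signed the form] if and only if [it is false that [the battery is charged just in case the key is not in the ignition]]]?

The statement is true.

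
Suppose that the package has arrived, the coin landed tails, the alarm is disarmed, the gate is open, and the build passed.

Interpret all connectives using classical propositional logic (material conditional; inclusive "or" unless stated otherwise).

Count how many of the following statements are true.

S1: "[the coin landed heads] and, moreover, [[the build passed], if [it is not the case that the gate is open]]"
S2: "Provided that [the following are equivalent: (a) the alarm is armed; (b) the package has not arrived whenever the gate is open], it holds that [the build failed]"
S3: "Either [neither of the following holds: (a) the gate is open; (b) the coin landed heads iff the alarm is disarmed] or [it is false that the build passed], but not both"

Let Q = "the coin landed heads" (F), N = "the gate is open" (T), H = "the build passed" (T), P = "the alarm is armed" (F), R = "the package has arrived" (T).

S1: In symbols: Q ∧ (¬N → H)

¬N = ¬T = F
¬N → H = F → T = T
Q ∧ (¬N → H) = F ∧ T = F
Thus S1 is false.

S2: This is (P ↔ (N → ¬R)) → ¬H.

¬R = ¬T = F
N → ¬R = T → F = F
P ↔ (N → ¬R) = F ↔ F = T
¬H = ¬T = F
(P ↔ (N → ¬R)) → ¬H = T → F = F
So S2 is false.

S3: In symbols: (N ↓ (Q ↔ ¬P)) ⊕ ¬H

¬P = ¬F = T
Q ↔ ¬P = F ↔ T = F
N ↓ (Q ↔ ¬P) = T ↓ F = F
¬H = ¬T = F
(N ↓ (Q ↔ ¬P)) ⊕ ¬H = F ⊕ F = F
Hence S3 is false.

Count: 0.

0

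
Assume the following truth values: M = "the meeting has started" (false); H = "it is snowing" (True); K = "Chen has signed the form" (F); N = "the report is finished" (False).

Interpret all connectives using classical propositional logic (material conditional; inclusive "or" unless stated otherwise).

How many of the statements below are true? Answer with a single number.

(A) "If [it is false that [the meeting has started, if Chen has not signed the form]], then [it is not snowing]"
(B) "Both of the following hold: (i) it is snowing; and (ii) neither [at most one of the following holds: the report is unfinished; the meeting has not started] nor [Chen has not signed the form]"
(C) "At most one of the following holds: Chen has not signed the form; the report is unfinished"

(A): In symbols: ~(~K -> M) -> ~H

~K = ~F = T
~K -> M = T -> F = F
~(~K -> M) = ~F = T
~H = ~T = F
~(~K -> M) -> ~H = T -> F = F
Thus (A) is false.

(B): This is H & ((~N nand ~M) nor ~K).

~N = ~F = T
~M = ~F = T
~N nand ~M = T nand T = F
~K = ~F = T
(~N nand ~M) nor ~K = F nor T = F
H & ((~N nand ~M) nor ~K) = T & F = F
Hence (B) is false.

(C): In symbols: ~K nand ~N

~K = ~F = T
~N = ~F = T
~K nand ~N = T nand T = F
Hence (C) is false.

True statements: 0 (none).

0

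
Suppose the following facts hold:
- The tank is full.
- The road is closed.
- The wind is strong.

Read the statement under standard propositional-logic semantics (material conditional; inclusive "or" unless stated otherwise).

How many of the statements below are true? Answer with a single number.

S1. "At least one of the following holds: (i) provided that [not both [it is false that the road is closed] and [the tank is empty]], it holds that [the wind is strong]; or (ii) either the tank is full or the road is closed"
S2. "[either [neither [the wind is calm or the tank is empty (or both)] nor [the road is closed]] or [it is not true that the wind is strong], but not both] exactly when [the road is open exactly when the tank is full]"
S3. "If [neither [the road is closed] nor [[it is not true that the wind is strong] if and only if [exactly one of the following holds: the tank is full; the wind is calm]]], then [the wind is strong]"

Let Q = "the road is closed" (True), P = "the tank is full" (True), R = "the wind is strong" (True).

S1: Formalization: ((not Q nand not P) -> R) or (P or Q)

not Q = not True = False
not P = not True = False
not Q nand not P = False nand False = True
(not Q nand not P) -> R = True -> True = True
P or Q = True or True = True
((not Q nand not P) -> R) or (P or Q) = True or True = True
So S1 is true.

S2: This is (((not R or not P) nor Q) xor not R) iff (not Q iff P).

not R = not True = False
not P = not True = False
not R or not P = False or False = False
(not R or not P) nor Q = False nor True = False
not R = not True = False
((not R or not P) nor Q) xor not R = False xor False = False
not Q = not True = False
not Q iff P = False iff True = False
(((not R or not P) nor Q) xor not R) iff (not Q iff P) = False iff False = True
Hence S2 is true.

S3: Parsed as (Q nor (not R iff (P xor not R))) -> R

not R = not True = False
not R = not True = False
P xor not R = True xor False = True
not R iff (P xor not R) = False iff True = False
Q nor (not R iff (P xor not R)) = True nor False = False
(Q nor (not R iff (P xor not R))) -> R = False -> True = True
So S3 is true.

Count: 3.

3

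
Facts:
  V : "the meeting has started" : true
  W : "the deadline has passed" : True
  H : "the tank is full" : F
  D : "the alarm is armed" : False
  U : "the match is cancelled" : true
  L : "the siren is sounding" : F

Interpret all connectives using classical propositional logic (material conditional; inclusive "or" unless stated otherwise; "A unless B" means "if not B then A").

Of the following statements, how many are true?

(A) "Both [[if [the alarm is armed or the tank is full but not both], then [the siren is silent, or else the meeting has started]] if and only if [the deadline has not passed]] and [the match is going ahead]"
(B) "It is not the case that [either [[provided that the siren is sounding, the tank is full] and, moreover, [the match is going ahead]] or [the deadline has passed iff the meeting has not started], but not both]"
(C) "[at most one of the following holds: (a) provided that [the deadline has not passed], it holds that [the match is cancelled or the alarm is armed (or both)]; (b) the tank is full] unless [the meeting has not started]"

(A): Formalization: (((D xor H) -> (~L | V)) <-> ~W) & ~U

D xor H = F xor F = F
~L = ~F = T
~L | V = T | T = T
(D xor H) -> (~L | V) = F -> T = T
~W = ~T = F
((D xor H) -> (~L | V)) <-> ~W = T <-> F = F
~U = ~T = F
(((D xor H) -> (~L | V)) <-> ~W) & ~U = F & F = F
Hence (A) is false.

(B): In symbols: ~(((L -> H) & ~U) xor (W <-> ~V))

L -> H = F -> F = T
~U = ~T = F
(L -> H) & ~U = T & F = F
~V = ~T = F
W <-> ~V = T <-> F = F
((L -> H) & ~U) xor (W <-> ~V) = F xor F = F
~(((L -> H) & ~U) xor (W <-> ~V)) = ~F = T
Thus (B) is true.

(C): Parsed as ((~W -> (U | D)) nand H) | ~V

~W = ~T = F
U | D = T | F = T
~W -> (U | D) = F -> T = T
(~W -> (U | D)) nand H = T nand F = T
~V = ~T = F
((~W -> (U | D)) nand H) | ~V = T | F = T
So (C) is true.

True statements: 2.

2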